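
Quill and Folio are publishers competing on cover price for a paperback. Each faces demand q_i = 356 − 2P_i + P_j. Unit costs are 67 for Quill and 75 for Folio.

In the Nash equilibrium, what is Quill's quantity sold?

Quill's profit: π = (P_{Quill} − 67)(356 − 2P_{Quill} + P_{Folio}).
∂π/∂P_{Quill} = 490 − 4P_{Quill} + P_{Folio} = 0 ⇒ P_{Quill} = 122.5 + 0.25P_{Folio}.
Similarly P_{Folio} = 126.5 + 0.25P_{Quill}.
Plugging P_{Folio} into Quill's best response: P_{Quill} = 122.5 + 0.25(126.5 + 0.25P_{Quill}) ⇒ 0.9375P_{Quill} = 154.125, so P_{Quill} = 164.4.
Then P_{Folio} = 126.5 + 0.25·164.4 = 167.6.
q_{Quill} = 356 − 2·164.4 + 167.6 = 194.8.

194.8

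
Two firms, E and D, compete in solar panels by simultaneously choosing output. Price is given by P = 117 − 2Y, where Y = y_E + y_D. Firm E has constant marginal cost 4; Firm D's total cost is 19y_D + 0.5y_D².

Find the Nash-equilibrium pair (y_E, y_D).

Firm E's profit: π = y_E(117 − 2(y_E + y_D)) − 4y_E.
∂π/∂y_E = 113 − 4y_E − 2y_D = 0, so y_E = 28.25 − 0.5y_D.
For D: ∂π/∂y_D = 98 − 5y_D − 2y_E = 0 ⇒ y_D = 19.6 − 0.4y_E.
Substituting the second reaction function into the first: y_E = 28.25 − 0.5(19.6 − 0.4y_E), which gives 0.8y_E = 18.45 ⇒ y_E = 23.0625.
Then y_D = 19.6 − 0.4·23.0625 = 10.375.

23.0625, 10.375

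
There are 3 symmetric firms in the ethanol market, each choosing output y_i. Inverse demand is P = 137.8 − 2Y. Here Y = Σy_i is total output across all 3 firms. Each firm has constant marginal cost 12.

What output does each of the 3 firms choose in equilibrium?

15.725

A representative firm's profit is π_i = y_i(137.8 − 2Y) − 12y_i, with Y = y_i + Σ_{j≠i} y_j.
First-order condition: 125.8 − 4y_i − 2Σ_{j≠i} y_j = 0.
Imposing symmetry (y_j = y for all j) turns Σ_{j≠i} y_j into 2y, so 125.8 = 8y and y = 15.725.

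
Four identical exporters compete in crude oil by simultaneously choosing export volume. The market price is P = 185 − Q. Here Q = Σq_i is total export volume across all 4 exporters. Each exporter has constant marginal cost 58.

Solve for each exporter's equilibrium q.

25.4

A representative exporter's profit is π_i = q_i(185 − Q) − 58q_i, with Q = q_i + Σ_{j≠i} q_j.
First-order condition: 127 − 2q_i − Σ_{j≠i} q_j = 0.
In a symmetric equilibrium every exporter chooses the same q, so Σ_{j≠i} q_j = 3q. The condition becomes 127 − 5q = 0, giving q = 127/5 = 25.4.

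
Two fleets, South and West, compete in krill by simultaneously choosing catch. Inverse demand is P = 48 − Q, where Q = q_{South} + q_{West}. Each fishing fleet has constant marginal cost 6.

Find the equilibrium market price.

20

Fishing fleet South's profit: π = q_{South}(48 − (q_{South} + q_{West})) − 6q_{South}.
∂π/∂q_{South} = 42 − 2q_{South} − q_{West} = 0, so q_{South} = 21 − 0.5q_{West}.
By symmetry q_{West} = q_{South}; substituting into the reaction function, 1.5q_{South} = 21 and q_{South} = 14.
Equilibrium price: P = 48 − 28 = 20.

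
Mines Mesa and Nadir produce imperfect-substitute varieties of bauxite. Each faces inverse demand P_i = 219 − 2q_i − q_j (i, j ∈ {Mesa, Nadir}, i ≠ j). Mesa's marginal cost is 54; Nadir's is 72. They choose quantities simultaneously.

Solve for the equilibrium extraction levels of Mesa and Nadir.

Mine Mesa's profit: π = q_{Mesa}(219 − 2q_{Mesa} − q_{Nadir}) − 54q_{Mesa}.
∂π/∂q_{Mesa} = 165 − 4q_{Mesa} − q_{Nadir} = 0 ⇒ q_{Mesa} = 41.25 − 0.25q_{Nadir}.
Similarly q_{Nadir} = 36.75 − 0.25q_{Mesa}.
Substituting the second reaction function into the first: q_{Mesa} = 41.25 − 0.25(36.75 − 0.25q_{Mesa}), which gives 0.9375q_{Mesa} = 32.0625 ⇒ q_{Mesa} = 34.2.
Then q_{Nadir} = 36.75 − 0.25·34.2 = 28.2.

34.2, 28.2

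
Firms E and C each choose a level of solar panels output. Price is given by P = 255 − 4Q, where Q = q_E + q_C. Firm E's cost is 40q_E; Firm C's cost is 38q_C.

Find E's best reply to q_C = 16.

Firm E's profit: π = q_E(255 − 4(q_E + q_C)) − 40q_E.
∂π/∂q_E = 215 − 8q_E − 4q_C = 0, so q_E = 26.875 − 0.5q_C.
At q_C = 16: q_E = 26.875 − 0.5·16 = 18.875.

18.875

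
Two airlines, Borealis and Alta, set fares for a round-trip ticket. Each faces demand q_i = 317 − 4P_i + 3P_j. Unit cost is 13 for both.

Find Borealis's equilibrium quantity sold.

Borealis's profit: π = (P_{Borealis} − 13)(317 − 4P_{Borealis} + 3P_{Alta}).
∂π/∂P_{Borealis} = 369 − 8P_{Borealis} + 3P_{Alta} = 0 ⇒ P_{Borealis} = 46.125 + 0.375P_{Alta}.
Setting P_{Borealis} = P_{Alta} in the reaction function: P_{Borealis} = 46.125 + 0.375P_{Borealis}, so P_{Borealis} = 46.125 / 0.625 = 73.8.
q_{Borealis} = 317 − 4·73.8 + 3·73.8 = 243.2.

243.2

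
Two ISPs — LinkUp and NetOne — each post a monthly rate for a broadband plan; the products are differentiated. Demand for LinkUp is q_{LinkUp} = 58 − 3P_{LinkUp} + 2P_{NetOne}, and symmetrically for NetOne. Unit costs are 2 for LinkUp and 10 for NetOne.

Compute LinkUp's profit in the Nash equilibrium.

720.75

LinkUp's profit: π = (P_{LinkUp} − 2)(58 − 3P_{LinkUp} + 2P_{NetOne}).
∂π/∂P_{LinkUp} = 64 − 6P_{LinkUp} + 2P_{NetOne} = 0 ⇒ P_{LinkUp} = 32/3 + (1/3)P_{NetOne}.
Similarly P_{NetOne} = 44/3 + (1/3)P_{LinkUp}.
Solving the two reaction functions simultaneously: (1 − (1/3)(1/3))P_{LinkUp} = 32/3 + (1/3)·(44/3), so (8/9)P_{LinkUp} = 140/9 and P_{LinkUp} = 17.5.
Then P_{NetOne} = 44/3 + (1/3)·17.5 = 20.5.
q_{LinkUp} = 58 − 3·17.5 + 2·20.5 = 46.5.
Profit = (17.5 − 2)·46.5 = 720.75.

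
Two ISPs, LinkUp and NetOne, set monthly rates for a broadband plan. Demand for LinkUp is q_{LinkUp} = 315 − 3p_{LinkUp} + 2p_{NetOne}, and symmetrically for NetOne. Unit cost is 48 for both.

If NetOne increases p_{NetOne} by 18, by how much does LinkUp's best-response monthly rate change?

6

LinkUp's profit: π = (p_{LinkUp} − 48)(315 − 3p_{LinkUp} + 2p_{NetOne}).
∂π/∂p_{LinkUp} = 459 − 6p_{LinkUp} + 2p_{NetOne} = 0 ⇒ p_{LinkUp} = 76.5 + (1/3)p_{NetOne}.
The reaction-function slope is 1/3, so an 18-unit rise in p_{NetOne} moves p_{LinkUp} by 1/3 × 18 = 6. LinkUp's best response rises — the actions are strategic complements.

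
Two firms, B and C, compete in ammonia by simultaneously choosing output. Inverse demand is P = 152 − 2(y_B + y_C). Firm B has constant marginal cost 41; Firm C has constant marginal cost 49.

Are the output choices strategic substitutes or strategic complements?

Firm B's profit: π = y_B(152 − 2(y_B + y_C)) − 41y_B.
∂π/∂y_B = 111 − 4y_B − 2y_C = 0, so y_B = 27.75 − 0.5y_C.
The best-response slope dy_B/dy_C = −0.5 < 0: the reaction function is downward-sloping, so the choices are strategic substitutes.

strategic substitutes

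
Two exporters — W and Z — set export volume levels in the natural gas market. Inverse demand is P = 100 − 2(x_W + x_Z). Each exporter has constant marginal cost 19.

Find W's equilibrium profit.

364.5

Exporter W's profit: π = x_W(100 − 2(x_W + x_Z)) − 19x_W.
∂π/∂x_W = 81 − 4x_W − 2x_Z = 0, so x_W = 20.25 − 0.5x_Z.
By symmetry x_Z = x_W; substituting into the reaction function, 1.5x_W = 20.25 and x_W = 13.5.
Price P = 100 − 2·27 = 46.
W's profit: (46 − 19)·13.5 = 364.5.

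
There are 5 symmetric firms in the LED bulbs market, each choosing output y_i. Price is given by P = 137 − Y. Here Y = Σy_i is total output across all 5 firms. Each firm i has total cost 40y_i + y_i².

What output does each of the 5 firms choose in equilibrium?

12.125

A representative firm's profit is π_i = y_i(137 − Y) − 40y_i − y_i², with Y = y_i + Σ_{j≠i} y_j.
First-order condition: 97 − 4y_i − Σ_{j≠i} y_j = 0.
In a symmetric equilibrium every firm chooses the same y, so Σ_{j≠i} y_j = 4y. The condition becomes 97 − 8y = 0, giving y = 97/8 = 12.125.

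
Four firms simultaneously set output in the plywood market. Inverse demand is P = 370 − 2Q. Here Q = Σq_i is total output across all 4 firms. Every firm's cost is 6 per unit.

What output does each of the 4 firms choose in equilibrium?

36.4

A representative firm's profit is π_i = q_i(370 − 2Q) − 6q_i, with Q = q_i + Σ_{j≠i} q_j.
First-order condition: 364 − 4q_i − 2Σ_{j≠i} q_j = 0.
With identical firms, set every q_j = q: then 364 − 4q − 6q = 0, i.e. q = 364/10 = 36.4.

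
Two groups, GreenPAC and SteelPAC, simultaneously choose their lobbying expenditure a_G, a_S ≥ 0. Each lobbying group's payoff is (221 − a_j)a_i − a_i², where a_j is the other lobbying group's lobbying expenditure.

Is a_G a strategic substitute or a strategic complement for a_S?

strategic substitutes

GreenPAC's payoff is (221 − a_S)a_G − a_G².
∂π/∂a_G = 221 − a_S − 2a_G = 0, so a_G = 110.5 − 0.5a_S.
The best-response slope da_G/da_S = −0.5 < 0: the reaction function is downward-sloping, so the choices are strategic substitutes.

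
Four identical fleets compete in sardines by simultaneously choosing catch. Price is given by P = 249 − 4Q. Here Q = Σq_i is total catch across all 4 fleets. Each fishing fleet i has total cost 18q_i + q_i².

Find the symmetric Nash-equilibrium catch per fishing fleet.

A representative fishing fleet's profit is π_i = q_i(249 − 4Q) − 18q_i − q_i², with Q = q_i + Σ_{j≠i} q_j.
First-order condition: 231 − 10q_i − 4Σ_{j≠i} q_j = 0.
In a symmetric equilibrium every fishing fleet chooses the same q, so Σ_{j≠i} q_j = 3q. The condition becomes 231 − 22q = 0, giving q = 231/22 = 10.5.

10.5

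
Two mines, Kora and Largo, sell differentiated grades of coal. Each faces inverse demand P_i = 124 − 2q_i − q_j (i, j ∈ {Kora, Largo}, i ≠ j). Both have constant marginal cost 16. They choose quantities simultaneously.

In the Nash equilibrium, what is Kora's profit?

Mine Kora's profit: π = q_{Kora}(124 − 2q_{Kora} − q_{Largo}) − 16q_{Kora}.
∂π/∂q_{Kora} = 108 − 4q_{Kora} − q_{Largo} = 0 ⇒ q_{Kora} = 27 − 0.25q_{Largo}.
Setting q_{Kora} = q_{Largo} in the reaction function: q_{Kora} = 27 − 0.25q_{Kora}, so q_{Kora} = 27 / 1.25 = 21.6.
P_{Kora} = 124 − 2·21.6 − 21.6 = 59.2.
Profit = (59.2 − 16)·21.6 = 933.12.

933.12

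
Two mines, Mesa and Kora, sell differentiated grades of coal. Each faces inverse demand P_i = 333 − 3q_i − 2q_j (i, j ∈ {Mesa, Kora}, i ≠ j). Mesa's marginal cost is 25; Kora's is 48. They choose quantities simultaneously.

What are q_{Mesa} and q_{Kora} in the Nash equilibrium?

39.9375, 34.1875

Mine Mesa's profit: π = q_{Mesa}(333 − 3q_{Mesa} − 2q_{Kora}) − 25q_{Mesa}.
∂π/∂q_{Mesa} = 308 − 6q_{Mesa} − 2q_{Kora} = 0 ⇒ q_{Mesa} = 154/3 − (1/3)q_{Kora}.
Similarly q_{Kora} = 47.5 − (1/3)q_{Mesa}.
Solving the two reaction functions simultaneously: (1 − (−1/3)(−1/3))q_{Mesa} = 154/3 − (1/3)·47.5, so (8/9)q_{Mesa} = 35.5 and q_{Mesa} = 39.9375.
Then q_{Kora} = 47.5 − (1/3)·39.9375 = 34.1875.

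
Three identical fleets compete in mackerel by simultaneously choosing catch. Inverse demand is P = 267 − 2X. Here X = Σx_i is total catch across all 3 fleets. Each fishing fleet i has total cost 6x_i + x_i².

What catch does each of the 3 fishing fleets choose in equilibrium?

26.1

A representative fishing fleet's profit is π_i = x_i(267 − 2X) − 6x_i − x_i², with X = x_i + Σ_{j≠i} x_j.
First-order condition: 261 − 6x_i − 2Σ_{j≠i} x_j = 0.
In a symmetric equilibrium every fishing fleet chooses the same x, so Σ_{j≠i} x_j = 2x. The condition becomes 261 − 10x = 0, giving x = 261/10 = 26.1.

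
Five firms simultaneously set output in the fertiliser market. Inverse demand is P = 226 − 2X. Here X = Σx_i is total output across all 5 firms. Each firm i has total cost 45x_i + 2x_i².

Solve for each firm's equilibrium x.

11.3125

A representative firm's profit is π_i = x_i(226 − 2X) − 45x_i − 2x_i², with X = x_i + Σ_{j≠i} x_j.
First-order condition: 181 − 8x_i − 2Σ_{j≠i} x_j = 0.
With identical firms, set every x_j = x: then 181 − 8x − 8x = 0, i.e. x = 181/16 = 11.3125.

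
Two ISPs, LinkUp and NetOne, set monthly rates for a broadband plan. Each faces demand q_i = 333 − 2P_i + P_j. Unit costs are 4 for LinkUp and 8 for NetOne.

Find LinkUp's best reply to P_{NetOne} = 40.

95.25

LinkUp's profit: π = (P_{LinkUp} − 4)(333 − 2P_{LinkUp} + P_{NetOne}).
∂π/∂P_{LinkUp} = 341 − 4P_{LinkUp} + P_{NetOne} = 0 ⇒ P_{LinkUp} = 85.25 + 0.25P_{NetOne}.
At P_{NetOne} = 40: P_{LinkUp} = 85.25 + 0.25·40 = 95.25.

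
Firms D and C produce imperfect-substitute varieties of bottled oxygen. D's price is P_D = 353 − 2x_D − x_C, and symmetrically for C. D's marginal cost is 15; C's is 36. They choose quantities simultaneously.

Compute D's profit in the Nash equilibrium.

Firm D's profit: π = x_D(353 − 2x_D − x_C) − 15x_D.
∂π/∂x_D = 338 − 4x_D − x_C = 0 ⇒ x_D = 84.5 − 0.25x_C.
Similarly x_C = 79.25 − 0.25x_D.
Substituting the second reaction function into the first: x_D = 84.5 − 0.25(79.25 − 0.25x_D), which gives 0.9375x_D = 64.6875 ⇒ x_D = 69.
Then x_C = 79.25 − 0.25·69 = 62.
P_D = 353 − 2·69 − 62 = 153.
Profit = (153 − 15)·69 = 9522.

9522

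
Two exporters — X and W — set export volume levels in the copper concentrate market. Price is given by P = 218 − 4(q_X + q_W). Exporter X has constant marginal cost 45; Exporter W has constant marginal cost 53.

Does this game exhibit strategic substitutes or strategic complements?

Exporter X's profit: π = q_X(218 − 4(q_X + q_W)) − 45q_X.
∂π/∂q_X = 173 − 8q_X − 4q_W = 0, so q_X = 21.625 − 0.5q_W.
The best-response slope dq_X/dq_W = −0.5 < 0: the reaction function is downward-sloping, so the choices are strategic substitutes.

strategic substitutes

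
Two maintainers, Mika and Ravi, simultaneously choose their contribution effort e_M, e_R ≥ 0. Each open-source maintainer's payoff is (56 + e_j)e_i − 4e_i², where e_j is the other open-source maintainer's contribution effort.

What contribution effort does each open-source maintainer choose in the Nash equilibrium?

8

Mika's payoff is (56 + e_R)e_M − 4e_M².
∂π/∂e_M = 56 + e_R − 8e_M = 0, so e_M = 7 + 0.125e_R.
The game is symmetric, so in equilibrium e_R = e_M: the reaction function gives 0.875e_M = 7, hence e_M = 8.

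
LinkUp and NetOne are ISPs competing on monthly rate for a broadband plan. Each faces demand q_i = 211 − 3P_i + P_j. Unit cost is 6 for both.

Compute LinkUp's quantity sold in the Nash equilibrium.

LinkUp's profit: π = (P_{LinkUp} − 6)(211 − 3P_{LinkUp} + P_{NetOne}).
∂π/∂P_{LinkUp} = 229 − 6P_{LinkUp} + P_{NetOne} = 0 ⇒ P_{LinkUp} = 229/6 + (1/6)P_{NetOne}.
Setting P_{LinkUp} = P_{NetOne} in the reaction function: P_{LinkUp} = 229/6 + (1/6)P_{LinkUp}, so P_{LinkUp} = (229/6) / (5/6) = 45.8.
q_{LinkUp} = 211 − 3·45.8 + 45.8 = 119.4.

119.4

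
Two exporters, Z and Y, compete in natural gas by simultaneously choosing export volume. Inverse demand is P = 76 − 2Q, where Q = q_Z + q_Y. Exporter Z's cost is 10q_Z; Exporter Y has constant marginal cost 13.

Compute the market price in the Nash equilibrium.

Exporter Z's profit: π = q_Z(76 − 2(q_Z + q_Y)) − 10q_Z.
∂π/∂q_Z = 66 − 4q_Z − 2q_Y = 0, so q_Z = 16.5 − 0.5q_Y.
By the same steps for Y: q_Y = 15.75 − 0.5q_Z.
Plugging q_Y into Z's best response: q_Z = 16.5 − 0.5(15.75 − 0.5q_Z) ⇒ 0.75q_Z = 8.625, so q_Z = 11.5.
Then q_Y = 15.75 − 0.5·11.5 = 10.
Equilibrium price: P = 76 − 2·21.5 = 33.

33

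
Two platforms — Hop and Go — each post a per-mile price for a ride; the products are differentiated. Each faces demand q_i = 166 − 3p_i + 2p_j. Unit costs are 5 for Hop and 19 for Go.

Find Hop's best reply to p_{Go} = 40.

43.5

Hop's profit: π = (p_{Hop} − 5)(166 − 3p_{Hop} + 2p_{Go}).
∂π/∂p_{Hop} = 181 − 6p_{Hop} + 2p_{Go} = 0 ⇒ p_{Hop} = 181/6 + (1/3)p_{Go}.
At p_{Go} = 40: p_{Hop} = 181/6 + (1/3)·40 = 43.5.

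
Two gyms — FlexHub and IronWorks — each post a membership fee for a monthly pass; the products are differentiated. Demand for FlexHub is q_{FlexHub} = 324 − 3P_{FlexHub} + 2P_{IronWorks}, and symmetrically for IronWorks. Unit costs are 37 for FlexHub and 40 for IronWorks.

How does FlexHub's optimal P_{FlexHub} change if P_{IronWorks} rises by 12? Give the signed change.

4

FlexHub's profit: π = (P_{FlexHub} − 37)(324 − 3P_{FlexHub} + 2P_{IronWorks}).
∂π/∂P_{FlexHub} = 435 − 6P_{FlexHub} + 2P_{IronWorks} = 0 ⇒ P_{FlexHub} = 72.5 + (1/3)P_{IronWorks}.
The reaction-function slope is 1/3, so a 12-unit rise in P_{IronWorks} moves P_{FlexHub} by 1/3 × 12 = 4. FlexHub's best response rises — the actions are strategic complements.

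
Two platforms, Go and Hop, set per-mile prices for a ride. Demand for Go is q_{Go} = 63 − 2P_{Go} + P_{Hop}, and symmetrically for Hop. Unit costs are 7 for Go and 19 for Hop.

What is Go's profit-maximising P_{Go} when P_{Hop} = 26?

25.75

Go's profit: π = (P_{Go} − 7)(63 − 2P_{Go} + P_{Hop}).
∂π/∂P_{Go} = 77 − 4P_{Go} + P_{Hop} = 0 ⇒ P_{Go} = 19.25 + 0.25P_{Hop}.
At P_{Hop} = 26: P_{Go} = 19.25 + 0.25·26 = 25.75.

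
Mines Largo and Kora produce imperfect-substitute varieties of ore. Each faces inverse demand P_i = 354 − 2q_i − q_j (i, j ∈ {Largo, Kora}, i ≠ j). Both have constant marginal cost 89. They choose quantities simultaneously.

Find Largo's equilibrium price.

Mine Largo's profit: π = q_{Largo}(354 − 2q_{Largo} − q_{Kora}) − 89q_{Largo}.
∂π/∂q_{Largo} = 265 − 4q_{Largo} − q_{Kora} = 0 ⇒ q_{Largo} = 66.25 − 0.25q_{Kora}.
Setting q_{Largo} = q_{Kora} in the reaction function: q_{Largo} = 66.25 − 0.25q_{Largo}, so q_{Largo} = 66.25 / 1.25 = 53.
P_{Largo} = 354 − 2·53 − 53 = 195.

195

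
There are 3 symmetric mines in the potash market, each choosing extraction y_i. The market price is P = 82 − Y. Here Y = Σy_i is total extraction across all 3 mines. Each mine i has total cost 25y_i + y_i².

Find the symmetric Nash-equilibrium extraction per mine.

9.5

A representative mine's profit is π_i = y_i(82 − Y) − 25y_i − y_i², with Y = y_i + Σ_{j≠i} y_j.
First-order condition: 57 − 4y_i − Σ_{j≠i} y_j = 0.
Imposing symmetry (y_j = y for all j) turns Σ_{j≠i} y_j into 2y, so 57 = 6y and y = 9.5.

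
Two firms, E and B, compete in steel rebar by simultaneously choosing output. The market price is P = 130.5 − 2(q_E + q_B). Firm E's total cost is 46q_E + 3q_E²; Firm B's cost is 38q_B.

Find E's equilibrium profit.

Firm E's profit: π = q_E(130.5 − 2(q_E + q_B)) − 46q_E − 3q_E².
∂π/∂q_E = 84.5 − 10q_E − 2q_B = 0, so q_E = 8.45 − 0.2q_B.
For B: ∂π/∂q_B = 92.5 − 4q_B − 2q_E = 0 ⇒ q_B = 23.125 − 0.5q_E.
Substituting the second reaction function into the first: q_E = 8.45 − 0.2(23.125 − 0.5q_E), which gives 0.9q_E = 3.825 ⇒ q_E = 4.25.
Then q_B = 23.125 − 0.5·4.25 = 21.
Price P = 130.5 − 2·25.25 = 80.
E's profit: (80 − 46)·4.25 − 3(4.25)² = 90.3125.

90.3125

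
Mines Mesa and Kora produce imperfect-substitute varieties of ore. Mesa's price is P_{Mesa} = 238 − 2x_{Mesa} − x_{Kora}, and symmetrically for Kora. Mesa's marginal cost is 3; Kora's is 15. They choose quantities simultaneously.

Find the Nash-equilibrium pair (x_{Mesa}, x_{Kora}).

Mine Mesa's profit: π = x_{Mesa}(238 − 2x_{Mesa} − x_{Kora}) − 3x_{Mesa}.
∂π/∂x_{Mesa} = 235 − 4x_{Mesa} − x_{Kora} = 0 ⇒ x_{Mesa} = 58.75 − 0.25x_{Kora}.
Similarly x_{Kora} = 55.75 − 0.25x_{Mesa}.
Plugging x_{Kora} into Mesa's best response: x_{Mesa} = 58.75 − 0.25(55.75 − 0.25x_{Mesa}) ⇒ 0.9375x_{Mesa} = 44.8125, so x_{Mesa} = 47.8.
Then x_{Kora} = 55.75 − 0.25·47.8 = 43.8.

47.8, 43.8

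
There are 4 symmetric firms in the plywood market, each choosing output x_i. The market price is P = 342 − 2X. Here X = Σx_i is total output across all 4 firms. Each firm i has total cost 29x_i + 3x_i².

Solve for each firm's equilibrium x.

A representative firm's profit is π_i = x_i(342 − 2X) − 29x_i − 3x_i², with X = x_i + Σ_{j≠i} x_j.
First-order condition: 313 − 10x_i − 2Σ_{j≠i} x_j = 0.
With identical firms, set every x_j = x: then 313 − 10x − 6x = 0, i.e. x = 313/16 = 19.5625.

19.5625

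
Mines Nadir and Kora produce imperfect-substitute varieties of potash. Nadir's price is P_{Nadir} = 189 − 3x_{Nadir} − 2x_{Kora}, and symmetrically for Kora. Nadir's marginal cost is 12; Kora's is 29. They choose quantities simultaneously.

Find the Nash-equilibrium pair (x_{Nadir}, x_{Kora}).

23.1875, 18.9375

Mine Nadir's profit: π = x_{Nadir}(189 − 3x_{Nadir} − 2x_{Kora}) − 12x_{Nadir}.
∂π/∂x_{Nadir} = 177 − 6x_{Nadir} − 2x_{Kora} = 0 ⇒ x_{Nadir} = 29.5 − (1/3)x_{Kora}.
Similarly x_{Kora} = 80/3 − (1/3)x_{Nadir}.
Plugging x_{Kora} into Nadir's best response: x_{Nadir} = 29.5 − (1/3)(80/3 − (1/3)x_{Nadir}) ⇒ (8/9)x_{Nadir} = 371/18, so x_{Nadir} = 23.1875.
Then x_{Kora} = 80/3 − (1/3)·23.1875 = 18.9375.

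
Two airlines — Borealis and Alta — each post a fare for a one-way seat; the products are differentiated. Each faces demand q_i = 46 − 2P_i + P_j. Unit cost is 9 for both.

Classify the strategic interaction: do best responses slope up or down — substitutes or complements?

strategic complements

Borealis's profit: π = (P_{Borealis} − 9)(46 − 2P_{Borealis} + P_{Alta}).
∂π/∂P_{Borealis} = 64 − 4P_{Borealis} + P_{Alta} = 0 ⇒ P_{Borealis} = 16 + 0.25P_{Alta}.
The best-response slope dP_{Borealis}/dP_{Alta} = 0.25 > 0: the reaction function is upward-sloping, so the choices are strategic complements.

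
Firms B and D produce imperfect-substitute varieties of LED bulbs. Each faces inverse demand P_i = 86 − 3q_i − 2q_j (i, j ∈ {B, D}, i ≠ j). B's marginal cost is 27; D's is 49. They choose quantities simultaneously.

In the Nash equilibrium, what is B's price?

Firm B's profit: π = q_B(86 − 3q_B − 2q_D) − 27q_B.
∂π/∂q_B = 59 − 6q_B − 2q_D = 0 ⇒ q_B = 59/6 − (1/3)q_D.
Similarly q_D = 37/6 − (1/3)q_B.
Plugging q_D into B's best response: q_B = 59/6 − (1/3)(37/6 − (1/3)q_B) ⇒ (8/9)q_B = 70/9, so q_B = 8.75.
Then q_D = 37/6 − (1/3)·8.75 = 3.25.
P_B = 86 − 3·8.75 − 2·3.25 = 53.25.

53.25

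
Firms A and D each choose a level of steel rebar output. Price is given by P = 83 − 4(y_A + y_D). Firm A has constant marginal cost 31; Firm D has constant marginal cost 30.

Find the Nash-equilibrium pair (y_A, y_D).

Firm A's profit: π = y_A(83 − 4(y_A + y_D)) − 31y_A.
∂π/∂y_A = 52 − 8y_A − 4y_D = 0, so y_A = 6.5 − 0.5y_D.
By the same steps for D: y_D = 6.625 − 0.5y_A.
Plugging y_D into A's best response: y_A = 6.5 − 0.5(6.625 − 0.5y_A) ⇒ 0.75y_A = 3.1875, so y_A = 4.25.
Then y_D = 6.625 − 0.5·4.25 = 4.5.

4.25, 4.5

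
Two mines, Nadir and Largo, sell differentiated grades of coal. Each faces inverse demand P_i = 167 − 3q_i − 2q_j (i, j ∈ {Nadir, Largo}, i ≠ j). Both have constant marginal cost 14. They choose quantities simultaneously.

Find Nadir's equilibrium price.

71.375

Mine Nadir's profit: π = q_{Nadir}(167 − 3q_{Nadir} − 2q_{Largo}) − 14q_{Nadir}.
∂π/∂q_{Nadir} = 153 − 6q_{Nadir} − 2q_{Largo} = 0 ⇒ q_{Nadir} = 25.5 − (1/3)q_{Largo}.
Setting q_{Nadir} = q_{Largo} in the reaction function: q_{Nadir} = 25.5 − (1/3)q_{Nadir}, so q_{Nadir} = 25.5 / (4/3) = 19.125.
P_{Nadir} = 167 − 3·19.125 − 2·19.125 = 71.375.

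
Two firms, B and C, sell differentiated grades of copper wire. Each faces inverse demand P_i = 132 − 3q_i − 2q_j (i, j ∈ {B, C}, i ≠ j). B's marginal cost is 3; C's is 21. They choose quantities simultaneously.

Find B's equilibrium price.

54.75

Firm B's profit: π = q_B(132 − 3q_B − 2q_C) − 3q_B.
∂π/∂q_B = 129 − 6q_B − 2q_C = 0 ⇒ q_B = 21.5 − (1/3)q_C.
Similarly q_C = 18.5 − (1/3)q_B.
Substituting the second reaction function into the first: q_B = 21.5 − (1/3)(18.5 − (1/3)q_B), which gives (8/9)q_B = 46/3 ⇒ q_B = 17.25.
Then q_C = 18.5 − (1/3)·17.25 = 12.75.
P_B = 132 − 3·17.25 − 2·12.75 = 54.75.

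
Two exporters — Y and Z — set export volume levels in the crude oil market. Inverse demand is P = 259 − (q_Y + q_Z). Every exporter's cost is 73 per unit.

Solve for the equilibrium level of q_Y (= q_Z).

Exporter Y's profit: π = q_Y(259 − (q_Y + q_Z)) − 73q_Y.
∂π/∂q_Y = 186 − 2q_Y − q_Z = 0, so q_Y = 93 − 0.5q_Z.
Setting q_Y = q_Z in the reaction function: q_Y = 93 − 0.5q_Y, so q_Y = 93 / 1.5 = 62.

62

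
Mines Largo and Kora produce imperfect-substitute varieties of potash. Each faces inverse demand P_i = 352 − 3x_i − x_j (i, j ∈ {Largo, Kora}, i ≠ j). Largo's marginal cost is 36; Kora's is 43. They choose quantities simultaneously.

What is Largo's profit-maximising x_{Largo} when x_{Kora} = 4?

Mine Largo's profit: π = x_{Largo}(352 − 3x_{Largo} − x_{Kora}) − 36x_{Largo}.
∂π/∂x_{Largo} = 316 − 6x_{Largo} − x_{Kora} = 0 ⇒ x_{Largo} = 158/3 − (1/6)x_{Kora}.
At x_{Kora} = 4: x_{Largo} = 158/3 − (1/6)·4 = 52.

52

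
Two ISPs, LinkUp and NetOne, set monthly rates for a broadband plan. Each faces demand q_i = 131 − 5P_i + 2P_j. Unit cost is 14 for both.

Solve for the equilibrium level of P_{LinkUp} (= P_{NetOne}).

LinkUp's profit: π = (P_{LinkUp} − 14)(131 − 5P_{LinkUp} + 2P_{NetOne}).
∂π/∂P_{LinkUp} = 201 − 10P_{LinkUp} + 2P_{NetOne} = 0 ⇒ P_{LinkUp} = 20.1 + 0.2P_{NetOne}.
The game is symmetric, so in equilibrium P_{NetOne} = P_{LinkUp}: the reaction function gives 0.8P_{LinkUp} = 20.1, hence P_{LinkUp} = 25.125.

25.125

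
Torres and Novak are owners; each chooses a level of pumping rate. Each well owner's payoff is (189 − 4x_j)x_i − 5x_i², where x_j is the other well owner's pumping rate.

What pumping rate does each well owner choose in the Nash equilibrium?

13.5

Torres's payoff is (189 − 4x_N)x_T − 5x_T².
∂π/∂x_T = 189 − 4x_N − 10x_T = 0, so x_T = 18.9 − 0.4x_N.
Setting x_T = x_N in the reaction function: x_T = 18.9 − 0.4x_T, so x_T = 18.9 / 1.4 = 13.5.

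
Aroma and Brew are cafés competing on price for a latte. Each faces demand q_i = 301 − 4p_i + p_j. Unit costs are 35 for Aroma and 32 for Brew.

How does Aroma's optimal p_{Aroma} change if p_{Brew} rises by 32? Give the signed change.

4

Aroma's profit: π = (p_{Aroma} − 35)(301 − 4p_{Aroma} + p_{Brew}).
∂π/∂p_{Aroma} = 441 − 8p_{Aroma} + p_{Brew} = 0 ⇒ p_{Aroma} = 55.125 + 0.125p_{Brew}.
The reaction-function slope is 0.125, so a 32-unit rise in p_{Brew} moves p_{Aroma} by 0.125 × 32 = 4. Aroma's best response rises — the actions are strategic complements.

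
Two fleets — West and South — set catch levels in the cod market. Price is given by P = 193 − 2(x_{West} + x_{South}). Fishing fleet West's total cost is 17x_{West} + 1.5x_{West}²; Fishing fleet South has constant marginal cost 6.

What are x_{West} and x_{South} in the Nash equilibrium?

Fishing fleet West's profit: π = x_{West}(193 − 2(x_{West} + x_{South})) − 17x_{West} − 1.5x_{West}².
∂π/∂x_{West} = 176 − 7x_{West} − 2x_{South} = 0, so x_{West} = 176/7 − (2/7)x_{South}.
For South: ∂π/∂x_{South} = 187 − 4x_{South} − 2x_{West} = 0 ⇒ x_{South} = 46.75 − 0.5x_{West}.
Substituting the second reaction function into the first: x_{West} = 176/7 − (2/7)(46.75 − 0.5x_{West}), which gives (6/7)x_{West} = 165/14 ⇒ x_{West} = 13.75.
Then x_{South} = 46.75 − 0.5·13.75 = 39.875.

13.75, 39.875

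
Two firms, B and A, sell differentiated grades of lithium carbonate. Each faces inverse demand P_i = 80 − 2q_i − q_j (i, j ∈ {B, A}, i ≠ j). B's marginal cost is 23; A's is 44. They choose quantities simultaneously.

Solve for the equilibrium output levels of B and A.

Firm B's profit: π = q_B(80 − 2q_B − q_A) − 23q_B.
∂π/∂q_B = 57 − 4q_B − q_A = 0 ⇒ q_B = 14.25 − 0.25q_A.
Similarly q_A = 9 − 0.25q_B.
Plugging q_A into B's best response: q_B = 14.25 − 0.25(9 − 0.25q_B) ⇒ 0.9375q_B = 12, so q_B = 12.8.
Then q_A = 9 − 0.25·12.8 = 5.8.

12.8, 5.8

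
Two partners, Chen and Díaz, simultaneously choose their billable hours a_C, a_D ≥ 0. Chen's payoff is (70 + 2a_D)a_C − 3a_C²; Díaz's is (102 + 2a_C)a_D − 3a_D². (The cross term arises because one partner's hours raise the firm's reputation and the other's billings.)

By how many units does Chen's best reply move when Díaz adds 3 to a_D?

1

Expanding Chen's payoff: 70a_C + 2a_Da_C − 3a_C².
∂π/∂a_C = 70 + 2a_D − 6a_C = 0, so a_C = 35/3 + (1/3)a_D.
The reaction-function slope is 1/3, so a 3-unit rise in a_D moves a_C by 1/3 × 3 = 1. Chen's best response rises — the actions are strategic complements.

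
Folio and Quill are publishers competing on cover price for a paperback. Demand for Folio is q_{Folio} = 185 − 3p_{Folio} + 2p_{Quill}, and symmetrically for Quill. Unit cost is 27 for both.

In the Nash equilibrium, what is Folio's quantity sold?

Folio's profit: π = (p_{Folio} − 27)(185 − 3p_{Folio} + 2p_{Quill}).
∂π/∂p_{Folio} = 266 − 6p_{Folio} + 2p_{Quill} = 0 ⇒ p_{Folio} = 133/3 + (1/3)p_{Quill}.
By symmetry p_{Quill} = p_{Folio}; substituting into the reaction function, (2/3)p_{Folio} = 133/3 and p_{Folio} = 66.5.
q_{Folio} = 185 − 3·66.5 + 2·66.5 = 118.5.

118.5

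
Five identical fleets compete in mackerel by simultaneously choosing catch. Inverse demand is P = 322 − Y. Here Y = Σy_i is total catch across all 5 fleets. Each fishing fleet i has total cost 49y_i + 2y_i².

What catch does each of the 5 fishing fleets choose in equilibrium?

A representative fishing fleet's profit is π_i = y_i(322 − Y) − 49y_i − 2y_i², with Y = y_i + Σ_{j≠i} y_j.
First-order condition: 273 − 6y_i − Σ_{j≠i} y_j = 0.
In a symmetric equilibrium every fishing fleet chooses the same y, so Σ_{j≠i} y_j = 4y. The condition becomes 273 − 10y = 0, giving y = 273/10 = 27.3.

27.3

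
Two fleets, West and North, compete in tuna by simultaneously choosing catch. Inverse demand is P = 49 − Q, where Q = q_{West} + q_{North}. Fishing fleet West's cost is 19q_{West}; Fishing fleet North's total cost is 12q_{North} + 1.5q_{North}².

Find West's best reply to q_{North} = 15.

Fishing fleet West's profit: π = q_{West}(49 − (q_{West} + q_{North})) − 19q_{West}.
∂π/∂q_{West} = 30 − 2q_{West} − q_{North} = 0, so q_{West} = 15 − 0.5q_{North}.
At q_{North} = 15: q_{West} = 15 − 0.5·15 = 7.5.

7.5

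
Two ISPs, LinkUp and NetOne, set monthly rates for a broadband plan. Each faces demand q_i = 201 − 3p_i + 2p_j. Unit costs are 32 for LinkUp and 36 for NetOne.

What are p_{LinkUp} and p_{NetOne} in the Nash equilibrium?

LinkUp's profit: π = (p_{LinkUp} − 32)(201 − 3p_{LinkUp} + 2p_{NetOne}).
∂π/∂p_{LinkUp} = 297 − 6p_{LinkUp} + 2p_{NetOne} = 0 ⇒ p_{LinkUp} = 49.5 + (1/3)p_{NetOne}.
Similarly p_{NetOne} = 51.5 + (1/3)p_{LinkUp}.
Substituting the second reaction function into the first: p_{LinkUp} = 49.5 + (1/3)(51.5 + (1/3)p_{LinkUp}), which gives (8/9)p_{LinkUp} = 200/3 ⇒ p_{LinkUp} = 75.
Then p_{NetOne} = 51.5 + (1/3)·75 = 76.5.

75, 76.5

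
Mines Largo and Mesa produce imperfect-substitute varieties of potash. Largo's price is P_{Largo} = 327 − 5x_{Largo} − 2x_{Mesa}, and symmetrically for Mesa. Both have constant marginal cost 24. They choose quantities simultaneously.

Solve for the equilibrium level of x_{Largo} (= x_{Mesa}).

Mine Largo's profit: π = x_{Largo}(327 − 5x_{Largo} − 2x_{Mesa}) − 24x_{Largo}.
∂π/∂x_{Largo} = 303 − 10x_{Largo} − 2x_{Mesa} = 0 ⇒ x_{Largo} = 30.3 − 0.2x_{Mesa}.
The game is symmetric, so in equilibrium x_{Mesa} = x_{Largo}: the reaction function gives 1.2x_{Largo} = 30.3, hence x_{Largo} = 25.25.

25.25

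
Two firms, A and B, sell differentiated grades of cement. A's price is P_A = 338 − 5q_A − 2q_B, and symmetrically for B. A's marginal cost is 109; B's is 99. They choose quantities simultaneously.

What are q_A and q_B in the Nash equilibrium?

18.875, 20.125

Firm A's profit: π = q_A(338 − 5q_A − 2q_B) − 109q_A.
∂π/∂q_A = 229 − 10q_A − 2q_B = 0 ⇒ q_A = 22.9 − 0.2q_B.
Similarly q_B = 23.9 − 0.2q_A.
Substituting the second reaction function into the first: q_A = 22.9 − 0.2(23.9 − 0.2q_A), which gives 0.96q_A = 18.12 ⇒ q_A = 18.875.
Then q_B = 23.9 − 0.2·18.875 = 20.125.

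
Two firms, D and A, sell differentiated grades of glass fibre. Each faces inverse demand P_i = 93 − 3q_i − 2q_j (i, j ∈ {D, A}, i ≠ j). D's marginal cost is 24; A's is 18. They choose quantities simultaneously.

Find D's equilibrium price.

Firm D's profit: π = q_D(93 − 3q_D − 2q_A) − 24q_D.
∂π/∂q_D = 69 − 6q_D − 2q_A = 0 ⇒ q_D = 11.5 − (1/3)q_A.
Similarly q_A = 12.5 − (1/3)q_D.
Solving the two reaction functions simultaneously: (1 − (−1/3)(−1/3))q_D = 11.5 − (1/3)·12.5, so (8/9)q_D = 22/3 and q_D = 8.25.
Then q_A = 12.5 − (1/3)·8.25 = 9.75.
P_D = 93 − 3·8.25 − 2·9.75 = 48.75.

48.75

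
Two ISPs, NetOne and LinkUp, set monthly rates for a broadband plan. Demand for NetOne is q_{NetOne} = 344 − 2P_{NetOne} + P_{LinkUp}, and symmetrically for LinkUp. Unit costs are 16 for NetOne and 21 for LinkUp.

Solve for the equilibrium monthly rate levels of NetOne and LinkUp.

NetOne's profit: π = (P_{NetOne} − 16)(344 − 2P_{NetOne} + P_{LinkUp}).
∂π/∂P_{NetOne} = 376 − 4P_{NetOne} + P_{LinkUp} = 0 ⇒ P_{NetOne} = 94 + 0.25P_{LinkUp}.
Similarly P_{LinkUp} = 96.5 + 0.25P_{NetOne}.
Plugging P_{LinkUp} into NetOne's best response: P_{NetOne} = 94 + 0.25(96.5 + 0.25P_{NetOne}) ⇒ 0.9375P_{NetOne} = 118.125, so P_{NetOne} = 126.
Then P_{LinkUp} = 96.5 + 0.25·126 = 128.

126, 128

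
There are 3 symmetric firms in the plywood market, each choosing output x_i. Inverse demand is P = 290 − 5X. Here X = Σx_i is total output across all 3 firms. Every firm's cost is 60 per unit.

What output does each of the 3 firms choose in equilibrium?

11.5

A representative firm's profit is π_i = x_i(290 − 5X) − 60x_i, with X = x_i + Σ_{j≠i} x_j.
First-order condition: 230 − 10x_i − 5Σ_{j≠i} x_j = 0.
With identical firms, set every x_j = x: then 230 − 10x − 10x = 0, i.e. x = 230/20 = 11.5.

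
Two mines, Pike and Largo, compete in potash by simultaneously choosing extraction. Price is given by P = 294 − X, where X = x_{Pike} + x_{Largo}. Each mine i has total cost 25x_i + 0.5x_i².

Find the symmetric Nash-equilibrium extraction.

67.25

Mine Pike's profit: π = x_{Pike}(294 − (x_{Pike} + x_{Largo})) − 25x_{Pike} − 0.5x_{Pike}².
∂π/∂x_{Pike} = 269 − 3x_{Pike} − x_{Largo} = 0, so x_{Pike} = 269/3 − (1/3)x_{Largo}.
By symmetry x_{Largo} = x_{Pike}; substituting into the reaction function, (4/3)x_{Pike} = 269/3 and x_{Pike} = 67.25.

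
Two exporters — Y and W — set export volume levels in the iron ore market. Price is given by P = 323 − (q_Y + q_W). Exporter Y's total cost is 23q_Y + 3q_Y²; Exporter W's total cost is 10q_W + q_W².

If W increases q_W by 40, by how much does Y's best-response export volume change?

Exporter Y's profit: π = q_Y(323 − (q_Y + q_W)) − 23q_Y − 3q_Y².
∂π/∂q_Y = 300 − 8q_Y − q_W = 0, so q_Y = 37.5 − 0.125q_W.
The reaction-function slope is −0.125, so a 40-unit rise in q_W moves q_Y by −0.125 × 40 = −5. Y's best response falls — the actions are strategic substitutes.

-5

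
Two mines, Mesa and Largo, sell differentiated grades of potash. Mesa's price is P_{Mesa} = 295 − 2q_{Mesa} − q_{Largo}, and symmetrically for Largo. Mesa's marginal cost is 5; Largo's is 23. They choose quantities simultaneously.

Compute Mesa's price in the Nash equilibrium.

123.4

Mine Mesa's profit: π = q_{Mesa}(295 − 2q_{Mesa} − q_{Largo}) − 5q_{Mesa}.
∂π/∂q_{Mesa} = 290 − 4q_{Mesa} − q_{Largo} = 0 ⇒ q_{Mesa} = 72.5 − 0.25q_{Largo}.
Similarly q_{Largo} = 68 − 0.25q_{Mesa}.
Solving the two reaction functions simultaneously: (1 − (−0.25)(−0.25))q_{Mesa} = 72.5 − 0.25·68, so 0.9375q_{Mesa} = 55.5 and q_{Mesa} = 59.2.
Then q_{Largo} = 68 − 0.25·59.2 = 53.2.
P_{Mesa} = 295 − 2·59.2 − 53.2 = 123.4.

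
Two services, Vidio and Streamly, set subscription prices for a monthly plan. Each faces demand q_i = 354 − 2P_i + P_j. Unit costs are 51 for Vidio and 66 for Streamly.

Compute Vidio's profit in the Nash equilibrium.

Vidio's profit: π = (P_{Vidio} − 51)(354 − 2P_{Vidio} + P_{Streamly}).
∂π/∂P_{Vidio} = 456 − 4P_{Vidio} + P_{Streamly} = 0 ⇒ P_{Vidio} = 114 + 0.25P_{Streamly}.
Similarly P_{Streamly} = 121.5 + 0.25P_{Vidio}.
Solving the two reaction functions simultaneously: (1 − (0.25)(0.25))P_{Vidio} = 114 + 0.25·121.5, so 0.9375P_{Vidio} = 144.375 and P_{Vidio} = 154.
Then P_{Streamly} = 121.5 + 0.25·154 = 160.
q_{Vidio} = 354 − 2·154 + 160 = 206.
Profit = (154 − 51)·206 = 21218.

21218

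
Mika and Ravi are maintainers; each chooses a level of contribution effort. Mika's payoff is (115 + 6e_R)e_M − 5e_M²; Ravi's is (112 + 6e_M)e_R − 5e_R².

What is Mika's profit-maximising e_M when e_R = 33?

Expanding Mika's payoff: 115e_M + 6e_Re_M − 5e_M².
∂π/∂e_M = 115 + 6e_R − 10e_M = 0, so e_M = 11.5 + 0.6e_R.
At e_R = 33: e_M = 11.5 + 0.6·33 = 31.3.

31.3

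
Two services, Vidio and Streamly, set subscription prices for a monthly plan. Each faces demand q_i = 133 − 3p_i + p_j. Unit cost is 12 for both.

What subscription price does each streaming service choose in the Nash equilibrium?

Vidio's profit: π = (p_{Vidio} − 12)(133 − 3p_{Vidio} + p_{Streamly}).
∂π/∂p_{Vidio} = 169 − 6p_{Vidio} + p_{Streamly} = 0 ⇒ p_{Vidio} = 169/6 + (1/6)p_{Streamly}.
Setting p_{Vidio} = p_{Streamly} in the reaction function: p_{Vidio} = 169/6 + (1/6)p_{Vidio}, so p_{Vidio} = (169/6) / (5/6) = 33.8.

33.8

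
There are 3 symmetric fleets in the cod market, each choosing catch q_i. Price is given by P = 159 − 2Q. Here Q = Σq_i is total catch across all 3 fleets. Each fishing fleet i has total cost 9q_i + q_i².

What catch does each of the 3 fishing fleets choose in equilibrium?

15

A representative fishing fleet's profit is π_i = q_i(159 − 2Q) − 9q_i − q_i², with Q = q_i + Σ_{j≠i} q_j.
First-order condition: 150 − 6q_i − 2Σ_{j≠i} q_j = 0.
Imposing symmetry (q_j = q for all j) turns Σ_{j≠i} q_j into 2q, so 150 = 10q and q = 15.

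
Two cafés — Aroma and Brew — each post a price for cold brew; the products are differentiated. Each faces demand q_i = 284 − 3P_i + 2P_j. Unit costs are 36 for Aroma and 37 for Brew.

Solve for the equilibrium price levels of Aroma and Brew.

Aroma's profit: π = (P_{Aroma} − 36)(284 − 3P_{Aroma} + 2P_{Brew}).
∂π/∂P_{Aroma} = 392 − 6P_{Aroma} + 2P_{Brew} = 0 ⇒ P_{Aroma} = 196/3 + (1/3)P_{Brew}.
Similarly P_{Brew} = 395/6 + (1/3)P_{Aroma}.
Substituting the second reaction function into the first: P_{Aroma} = 196/3 + (1/3)(395/6 + (1/3)P_{Aroma}), which gives (8/9)P_{Aroma} = 1571/18 ⇒ P_{Aroma} = 98.1875.
Then P_{Brew} = 395/6 + (1/3)·98.1875 = 98.5625.

98.1875, 98.5625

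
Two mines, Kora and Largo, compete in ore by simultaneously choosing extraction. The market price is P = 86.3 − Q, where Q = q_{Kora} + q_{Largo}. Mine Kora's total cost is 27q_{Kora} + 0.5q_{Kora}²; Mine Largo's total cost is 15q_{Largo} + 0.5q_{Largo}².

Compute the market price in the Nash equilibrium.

Mine Kora's profit: π = q_{Kora}(86.3 − (q_{Kora} + q_{Largo})) − 27q_{Kora} − 0.5q_{Kora}².
∂π/∂q_{Kora} = 59.3 − 3q_{Kora} − q_{Largo} = 0, so q_{Kora} = 593/30 − (1/3)q_{Largo}.
By the same steps for Largo: q_{Largo} = 713/30 − (1/3)q_{Kora}.
Solving the two reaction functions simultaneously: (1 − (−1/3)(−1/3))q_{Kora} = 593/30 − (1/3)·(713/30), so (8/9)q_{Kora} = 533/45 and q_{Kora} = 13.325.
Then q_{Largo} = 713/30 − (1/3)·13.325 = 19.325.
Equilibrium price: P = 86.3 − 32.65 = 53.65.

53.65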